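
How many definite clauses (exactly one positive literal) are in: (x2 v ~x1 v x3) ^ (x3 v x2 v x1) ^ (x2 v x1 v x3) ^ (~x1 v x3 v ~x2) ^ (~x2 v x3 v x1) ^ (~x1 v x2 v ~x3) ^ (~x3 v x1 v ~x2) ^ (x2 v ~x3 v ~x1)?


A definite clause has exactly one positive literal.
Clause 1: 2 positive -> not definite
Clause 2: 3 positive -> not definite
Clause 3: 3 positive -> not definite
Clause 4: 1 positive -> definite
Clause 5: 2 positive -> not definite
Clause 6: 1 positive -> definite
Clause 7: 1 positive -> definite
Clause 8: 1 positive -> definite
Definite clause count = 4.

4


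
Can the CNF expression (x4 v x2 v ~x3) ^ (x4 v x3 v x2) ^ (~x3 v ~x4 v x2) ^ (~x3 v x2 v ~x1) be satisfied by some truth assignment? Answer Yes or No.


Check all 16 possible truth assignments.
Number of satisfying assignments found: 10.
The formula is satisfiable.

Yes


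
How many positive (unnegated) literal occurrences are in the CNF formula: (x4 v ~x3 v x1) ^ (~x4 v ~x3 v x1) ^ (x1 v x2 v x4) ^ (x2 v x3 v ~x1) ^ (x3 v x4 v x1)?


Scan each clause for unnegated literals.
Clause 1: 2 positive; Clause 2: 1 positive; Clause 3: 3 positive; Clause 4: 2 positive; Clause 5: 3 positive.
Total positive literal occurrences = 11.

11


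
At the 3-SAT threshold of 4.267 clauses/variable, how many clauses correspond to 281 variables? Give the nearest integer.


The 3-SAT phase transition occurs at approximately 4.267 clauses per variable.
m = 4.267 * 281 = 1199.027.
Rounded to nearest integer: 1199.

1199


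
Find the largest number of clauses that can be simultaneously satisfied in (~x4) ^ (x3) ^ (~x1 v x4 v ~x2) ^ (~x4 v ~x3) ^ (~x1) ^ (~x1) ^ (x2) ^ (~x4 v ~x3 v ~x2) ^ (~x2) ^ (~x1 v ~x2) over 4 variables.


Enumerate all 16 truth assignments.
For each, count how many of the 10 clauses are satisfied.
The formula is not fully satisfiable, so the maximum is below 10.
Maximum simultaneously satisfiable clauses = 9.

9


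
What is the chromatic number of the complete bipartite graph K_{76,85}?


K_{76,85} is bipartite by definition: the two parts are independent sets, with every edge crossing between them.
Color all vertices in one part with color 1 and all vertices in the other part with color 2.
Since the graph has at least one edge, one color does not suffice.
Chromatic number = 2.

2


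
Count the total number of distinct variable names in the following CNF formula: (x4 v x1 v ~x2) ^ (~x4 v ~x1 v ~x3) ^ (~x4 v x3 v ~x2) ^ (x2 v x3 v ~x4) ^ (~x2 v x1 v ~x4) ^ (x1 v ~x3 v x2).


Identify each distinct variable in the formula.
Variables found: x1, x2, x3, x4.
Total distinct variables = 4.

4


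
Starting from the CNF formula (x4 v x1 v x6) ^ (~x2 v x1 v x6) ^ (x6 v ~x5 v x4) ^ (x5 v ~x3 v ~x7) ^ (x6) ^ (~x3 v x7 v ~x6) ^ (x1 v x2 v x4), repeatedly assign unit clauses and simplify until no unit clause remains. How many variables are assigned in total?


Unit propagation repeatedly assigns the literal in any unit clause, then simplifies.
Assignments in order: x6 = T.
No further unit clauses remain.
Total variables assigned = 1.

1


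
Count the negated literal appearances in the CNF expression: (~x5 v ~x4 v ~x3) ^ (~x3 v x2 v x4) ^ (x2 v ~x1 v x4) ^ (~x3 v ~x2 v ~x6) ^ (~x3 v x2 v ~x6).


Scan each clause for negated literals.
Clause 1: 3 negative; Clause 2: 1 negative; Clause 3: 1 negative; Clause 4: 3 negative; Clause 5: 2 negative.
Total negative literal occurrences = 10.

10


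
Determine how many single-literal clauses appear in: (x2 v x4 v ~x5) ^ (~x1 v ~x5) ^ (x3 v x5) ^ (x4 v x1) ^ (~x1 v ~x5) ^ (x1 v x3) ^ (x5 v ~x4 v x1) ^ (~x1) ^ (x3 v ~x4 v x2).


A unit clause contains exactly one literal.
Unit clauses found: (~x1).
Count = 1.

1


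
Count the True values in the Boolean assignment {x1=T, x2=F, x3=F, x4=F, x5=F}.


The weight is the number of variables assigned True.
True variables: x1.
Weight = 1.

1


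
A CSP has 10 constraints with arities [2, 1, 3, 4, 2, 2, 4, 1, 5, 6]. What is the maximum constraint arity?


The arities are: 2, 1, 3, 4, 2, 2, 4, 1, 5, 6.
Scan for the maximum value.
Maximum arity = 6.

6


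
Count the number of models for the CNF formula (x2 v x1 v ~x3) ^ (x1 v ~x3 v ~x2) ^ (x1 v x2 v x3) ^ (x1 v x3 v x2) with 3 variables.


Enumerate all 8 truth assignments over 3 variables.
Test each against every clause.
Satisfying assignments found: 5.

5


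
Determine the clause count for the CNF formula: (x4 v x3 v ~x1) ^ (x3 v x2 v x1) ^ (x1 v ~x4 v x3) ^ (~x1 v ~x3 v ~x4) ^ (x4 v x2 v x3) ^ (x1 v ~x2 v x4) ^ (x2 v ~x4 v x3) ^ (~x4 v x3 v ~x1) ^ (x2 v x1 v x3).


Each group enclosed in parentheses joined by ^ is one clause.
Counting the conjuncts: 9 clauses.

9


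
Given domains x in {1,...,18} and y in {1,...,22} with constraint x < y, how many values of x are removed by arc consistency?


For the constraint x < y, x needs a supporting value in y's domain.
x can be at most 21 (one less than y's maximum).
Valid x values from domain: 18 out of 18.
Pruned = 18 - 18 = 0.

0


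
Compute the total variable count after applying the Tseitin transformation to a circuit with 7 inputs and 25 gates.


The Tseitin transformation introduces one auxiliary variable per gate.
Total variables = inputs + gates = 7 + 25 = 32.

32


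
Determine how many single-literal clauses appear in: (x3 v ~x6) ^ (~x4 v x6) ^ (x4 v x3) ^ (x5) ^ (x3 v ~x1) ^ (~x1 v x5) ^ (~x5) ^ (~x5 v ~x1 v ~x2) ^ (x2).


A unit clause contains exactly one literal.
Unit clauses found: (x5), (~x5), (x2).
Count = 3.

3


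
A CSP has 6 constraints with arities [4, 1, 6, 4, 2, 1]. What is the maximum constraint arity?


The arities are: 4, 1, 6, 4, 2, 1.
Scan for the maximum value.
Maximum arity = 6.

6


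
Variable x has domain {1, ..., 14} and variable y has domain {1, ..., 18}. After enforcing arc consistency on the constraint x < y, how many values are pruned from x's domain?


For the constraint x < y, x needs a supporting value in y's domain.
x can be at most 17 (one less than y's maximum).
Valid x values from domain: 14 out of 14.
Pruned = 14 - 14 = 0.

0


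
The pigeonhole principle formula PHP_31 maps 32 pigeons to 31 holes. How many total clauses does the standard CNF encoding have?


The PHP encoding has two parts:
1) At-least-one-hole clauses: 32 (one per pigeon, each with 31 literals).
2) At-most-one-pigeon-per-hole clauses: 31 holes * C(32,2) = 31 * 496 = 15376.
Total clauses = 32 + 15376 = 15408.

15408


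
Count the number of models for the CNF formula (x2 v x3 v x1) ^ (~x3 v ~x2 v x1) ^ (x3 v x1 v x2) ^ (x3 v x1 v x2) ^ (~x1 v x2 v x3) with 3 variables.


Enumerate all 8 truth assignments over 3 variables.
Test each against every clause.
Satisfying assignments found: 5.

5


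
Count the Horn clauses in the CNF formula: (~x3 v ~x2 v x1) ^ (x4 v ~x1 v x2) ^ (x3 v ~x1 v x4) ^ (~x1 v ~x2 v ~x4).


A Horn clause has at most one positive literal.
Clause 1: 1 positive lit(s) -> Horn
Clause 2: 2 positive lit(s) -> not Horn
Clause 3: 2 positive lit(s) -> not Horn
Clause 4: 0 positive lit(s) -> Horn
Total Horn clauses = 2.

2


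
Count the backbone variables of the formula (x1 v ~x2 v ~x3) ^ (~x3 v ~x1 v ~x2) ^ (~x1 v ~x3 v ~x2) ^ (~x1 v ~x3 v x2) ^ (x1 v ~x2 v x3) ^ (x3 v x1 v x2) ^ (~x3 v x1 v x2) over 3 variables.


Find all satisfying assignments: 2 model(s).
Check which variables have the same value in every model.
Fixed variables: x1=T, x3=F.
Backbone size = 2.

2


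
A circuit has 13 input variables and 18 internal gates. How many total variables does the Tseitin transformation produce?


The Tseitin transformation introduces one auxiliary variable per gate.
Total variables = inputs + gates = 13 + 18 = 31.

31


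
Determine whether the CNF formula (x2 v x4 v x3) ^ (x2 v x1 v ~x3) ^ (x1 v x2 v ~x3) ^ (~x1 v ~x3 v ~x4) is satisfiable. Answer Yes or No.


Check all 16 possible truth assignments.
Number of satisfying assignments found: 10.
The formula is satisfiable.

Yes


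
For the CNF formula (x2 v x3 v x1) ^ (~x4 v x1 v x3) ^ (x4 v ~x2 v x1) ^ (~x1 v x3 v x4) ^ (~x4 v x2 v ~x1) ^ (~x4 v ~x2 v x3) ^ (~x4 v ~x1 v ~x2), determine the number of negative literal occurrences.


Scan each clause for negated literals.
Clause 1: 0 negative; Clause 2: 1 negative; Clause 3: 1 negative; Clause 4: 1 negative; Clause 5: 2 negative; Clause 6: 2 negative; Clause 7: 3 negative.
Total negative literal occurrences = 10.

10


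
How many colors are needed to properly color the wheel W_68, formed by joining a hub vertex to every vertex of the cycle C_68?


W_68 consists of the cycle C_68 together with a hub vertex adjacent to every cycle vertex.
The cycle C_68 needs 2 colors (even cycle -> 2).
The hub is adjacent to every cycle vertex, so it must receive a new color distinct from all of them.
Chromatic number = 2 + 1 = 3.

3


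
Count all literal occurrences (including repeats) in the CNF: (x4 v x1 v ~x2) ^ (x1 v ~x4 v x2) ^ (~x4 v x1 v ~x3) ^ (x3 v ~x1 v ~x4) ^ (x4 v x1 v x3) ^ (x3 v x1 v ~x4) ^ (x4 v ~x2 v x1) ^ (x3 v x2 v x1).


Clause lengths: 3, 3, 3, 3, 3, 3, 3, 3.
Sum = 3 + 3 + 3 + 3 + 3 + 3 + 3 + 3 = 24.

24


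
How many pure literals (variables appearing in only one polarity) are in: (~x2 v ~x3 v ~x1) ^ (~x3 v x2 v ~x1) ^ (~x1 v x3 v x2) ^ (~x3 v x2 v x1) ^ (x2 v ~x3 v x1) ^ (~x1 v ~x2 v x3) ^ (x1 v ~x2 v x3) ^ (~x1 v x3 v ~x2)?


A pure literal appears in only one polarity across all clauses.
No pure literals found.
Count = 0.

0


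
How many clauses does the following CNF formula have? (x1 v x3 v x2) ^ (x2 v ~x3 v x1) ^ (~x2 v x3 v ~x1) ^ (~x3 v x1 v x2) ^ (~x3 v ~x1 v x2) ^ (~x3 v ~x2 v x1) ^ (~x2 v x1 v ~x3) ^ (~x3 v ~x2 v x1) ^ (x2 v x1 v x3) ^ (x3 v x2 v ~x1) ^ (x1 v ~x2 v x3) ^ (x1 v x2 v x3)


Each group enclosed in parentheses joined by ^ is one clause.
Counting the conjuncts: 12 clauses.

12


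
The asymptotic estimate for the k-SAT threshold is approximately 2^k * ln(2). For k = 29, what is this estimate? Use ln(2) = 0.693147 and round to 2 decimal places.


Using the asymptotic formula: threshold ~ 2^k * ln(2).
2^29 = 536870912.
536870912 * 0.693147 = 372130462.04.

372130462.04


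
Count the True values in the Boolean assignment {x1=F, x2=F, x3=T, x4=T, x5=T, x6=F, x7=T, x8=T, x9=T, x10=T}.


The weight is the number of variables assigned True.
True variables: x3, x4, x5, x7, x8, x9, x10.
Weight = 7.

7


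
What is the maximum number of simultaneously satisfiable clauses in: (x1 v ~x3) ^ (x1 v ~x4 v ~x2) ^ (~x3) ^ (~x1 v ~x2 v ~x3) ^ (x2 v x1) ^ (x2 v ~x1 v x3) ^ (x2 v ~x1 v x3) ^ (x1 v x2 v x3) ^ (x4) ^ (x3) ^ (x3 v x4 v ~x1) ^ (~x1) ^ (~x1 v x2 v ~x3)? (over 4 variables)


Enumerate all 16 truth assignments.
For each, count how many of the 13 clauses are satisfied.
The formula is not fully satisfiable, so the maximum is below 13.
Maximum simultaneously satisfiable clauses = 11.

11


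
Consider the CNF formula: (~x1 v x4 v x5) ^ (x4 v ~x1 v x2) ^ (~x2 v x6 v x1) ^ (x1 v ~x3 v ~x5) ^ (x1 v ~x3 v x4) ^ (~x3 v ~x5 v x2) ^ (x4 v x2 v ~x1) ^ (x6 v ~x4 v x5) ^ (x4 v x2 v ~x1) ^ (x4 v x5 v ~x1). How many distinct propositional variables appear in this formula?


Identify each distinct variable in the formula.
Variables found: x1, x2, x3, x4, x5, x6.
Total distinct variables = 6.

6


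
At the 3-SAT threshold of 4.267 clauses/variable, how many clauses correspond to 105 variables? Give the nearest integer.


The 3-SAT phase transition occurs at approximately 4.267 clauses per variable.
m = 4.267 * 105 = 448.035.
Rounded to nearest integer: 448.

448


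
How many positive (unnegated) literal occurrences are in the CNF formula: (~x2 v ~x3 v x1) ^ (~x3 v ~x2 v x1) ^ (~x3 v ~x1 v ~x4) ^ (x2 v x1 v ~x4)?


Scan each clause for unnegated literals.
Clause 1: 1 positive; Clause 2: 1 positive; Clause 3: 0 positive; Clause 4: 2 positive.
Total positive literal occurrences = 4.

4


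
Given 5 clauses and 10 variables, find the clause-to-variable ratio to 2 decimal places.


Clause-to-variable ratio = clauses / variables.
5 / 10 = 0.5.

0.5


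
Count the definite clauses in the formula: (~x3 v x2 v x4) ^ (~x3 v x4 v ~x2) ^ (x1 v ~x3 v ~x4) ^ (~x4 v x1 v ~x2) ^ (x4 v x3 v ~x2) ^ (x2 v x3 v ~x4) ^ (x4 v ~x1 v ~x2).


A definite clause has exactly one positive literal.
Clause 1: 2 positive -> not definite
Clause 2: 1 positive -> definite
Clause 3: 1 positive -> definite
Clause 4: 1 positive -> definite
Clause 5: 2 positive -> not definite
Clause 6: 2 positive -> not definite
Clause 7: 1 positive -> definite
Definite clause count = 4.

4


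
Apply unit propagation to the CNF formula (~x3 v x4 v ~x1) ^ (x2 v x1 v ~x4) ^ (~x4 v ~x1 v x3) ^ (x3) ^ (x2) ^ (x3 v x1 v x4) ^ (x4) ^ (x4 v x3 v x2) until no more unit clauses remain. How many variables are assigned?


Unit propagation repeatedly assigns the literal in any unit clause, then simplifies.
Assignments in order: x3 = T, x2 = T, x4 = T.
No further unit clauses remain.
Total variables assigned = 3.

3


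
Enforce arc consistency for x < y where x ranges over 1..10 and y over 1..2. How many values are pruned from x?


For the constraint x < y, x needs a supporting value in y's domain.
x can be at most 1 (one less than y's maximum).
Valid x values from domain: 1 out of 10.
Pruned = 10 - 1 = 9.

9


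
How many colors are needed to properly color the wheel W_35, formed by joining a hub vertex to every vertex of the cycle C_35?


W_35 consists of the cycle C_35 together with a hub vertex adjacent to every cycle vertex.
The cycle C_35 needs 3 colors (odd cycle -> 3).
The hub is adjacent to every cycle vertex, so it must receive a new color distinct from all of them.
Chromatic number = 3 + 1 = 4.

4


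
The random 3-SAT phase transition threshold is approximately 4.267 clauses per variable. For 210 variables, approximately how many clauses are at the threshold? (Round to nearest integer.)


The 3-SAT phase transition occurs at approximately 4.267 clauses per variable.
m = 4.267 * 210 = 896.07.
Rounded to nearest integer: 896.

896


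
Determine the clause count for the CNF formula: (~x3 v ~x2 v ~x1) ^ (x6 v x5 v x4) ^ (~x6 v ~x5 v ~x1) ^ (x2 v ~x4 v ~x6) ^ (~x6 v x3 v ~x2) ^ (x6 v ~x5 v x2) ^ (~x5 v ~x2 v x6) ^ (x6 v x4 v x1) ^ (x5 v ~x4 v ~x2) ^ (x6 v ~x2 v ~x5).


Each group enclosed in parentheses joined by ^ is one clause.
Counting the conjuncts: 10 clauses.

10


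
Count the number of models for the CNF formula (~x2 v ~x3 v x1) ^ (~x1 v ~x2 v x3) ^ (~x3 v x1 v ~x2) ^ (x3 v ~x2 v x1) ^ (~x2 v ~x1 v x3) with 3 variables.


Enumerate all 8 truth assignments over 3 variables.
Test each against every clause.
Satisfying assignments found: 5.

5


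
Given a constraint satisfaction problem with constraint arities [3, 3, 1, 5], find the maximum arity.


The arities are: 3, 3, 1, 5.
Scan for the maximum value.
Maximum arity = 5.

5


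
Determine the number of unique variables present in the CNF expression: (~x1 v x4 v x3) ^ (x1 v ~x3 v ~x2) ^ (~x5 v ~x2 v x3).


Identify each distinct variable in the formula.
Variables found: x1, x2, x3, x4, x5.
Total distinct variables = 5.

5


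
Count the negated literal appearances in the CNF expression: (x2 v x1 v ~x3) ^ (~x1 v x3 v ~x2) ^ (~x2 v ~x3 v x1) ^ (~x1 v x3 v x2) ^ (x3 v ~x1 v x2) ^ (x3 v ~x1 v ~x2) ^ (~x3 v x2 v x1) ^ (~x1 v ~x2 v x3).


Scan each clause for negated literals.
Clause 1: 1 negative; Clause 2: 2 negative; Clause 3: 2 negative; Clause 4: 1 negative; Clause 5: 1 negative; Clause 6: 2 negative; Clause 7: 1 negative; Clause 8: 2 negative.
Total negative literal occurrences = 12.

12


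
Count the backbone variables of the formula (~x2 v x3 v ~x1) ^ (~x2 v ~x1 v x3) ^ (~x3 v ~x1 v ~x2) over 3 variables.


Find all satisfying assignments: 6 model(s).
Check which variables have the same value in every model.
No variable is fixed across all models.
Backbone size = 0.

0


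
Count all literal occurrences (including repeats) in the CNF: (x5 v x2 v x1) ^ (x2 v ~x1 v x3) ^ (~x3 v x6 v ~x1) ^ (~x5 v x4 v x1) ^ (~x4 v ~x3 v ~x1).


Clause lengths: 3, 3, 3, 3, 3.
Sum = 3 + 3 + 3 + 3 + 3 = 15.

15


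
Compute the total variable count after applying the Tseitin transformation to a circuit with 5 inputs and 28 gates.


The Tseitin transformation introduces one auxiliary variable per gate.
Total variables = inputs + gates = 5 + 28 = 33.

33


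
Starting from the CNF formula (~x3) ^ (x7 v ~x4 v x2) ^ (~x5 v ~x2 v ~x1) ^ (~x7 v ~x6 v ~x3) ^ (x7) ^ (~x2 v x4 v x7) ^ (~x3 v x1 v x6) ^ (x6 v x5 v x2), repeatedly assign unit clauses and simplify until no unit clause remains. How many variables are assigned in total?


Unit propagation repeatedly assigns the literal in any unit clause, then simplifies.
Assignments in order: x3 = F, x7 = T.
No further unit clauses remain.
Total variables assigned = 2.

2


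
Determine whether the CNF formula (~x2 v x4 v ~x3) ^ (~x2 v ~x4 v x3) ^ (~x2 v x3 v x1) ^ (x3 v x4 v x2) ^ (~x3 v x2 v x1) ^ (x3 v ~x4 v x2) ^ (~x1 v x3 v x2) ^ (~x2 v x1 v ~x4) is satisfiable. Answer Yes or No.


Check all 16 possible truth assignments.
Number of satisfying assignments found: 4.
The formula is satisfiable.

Yes


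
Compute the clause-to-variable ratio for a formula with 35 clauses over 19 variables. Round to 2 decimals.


Clause-to-variable ratio = clauses / variables.
35 / 19 = 1.84.

1.84


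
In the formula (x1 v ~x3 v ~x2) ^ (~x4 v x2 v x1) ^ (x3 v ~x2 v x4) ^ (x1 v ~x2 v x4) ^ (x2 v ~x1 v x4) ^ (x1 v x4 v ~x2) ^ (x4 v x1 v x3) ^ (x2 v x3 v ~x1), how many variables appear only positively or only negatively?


A pure literal appears in only one polarity across all clauses.
No pure literals found.
Count = 0.

0


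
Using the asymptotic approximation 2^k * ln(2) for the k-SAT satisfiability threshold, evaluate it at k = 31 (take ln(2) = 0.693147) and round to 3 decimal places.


Using the asymptotic formula: threshold ~ 2^k * ln(2).
2^31 = 2147483648.
2147483648 * 0.693147 = 1488521848.16.

1488521848.16


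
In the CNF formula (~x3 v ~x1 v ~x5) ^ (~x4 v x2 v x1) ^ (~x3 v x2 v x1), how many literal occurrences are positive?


Scan each clause for unnegated literals.
Clause 1: 0 positive; Clause 2: 2 positive; Clause 3: 2 positive.
Total positive literal occurrences = 4.

4


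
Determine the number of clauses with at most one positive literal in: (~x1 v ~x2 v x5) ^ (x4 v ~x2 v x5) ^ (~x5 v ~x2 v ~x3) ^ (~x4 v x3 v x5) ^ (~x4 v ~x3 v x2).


A Horn clause has at most one positive literal.
Clause 1: 1 positive lit(s) -> Horn
Clause 2: 2 positive lit(s) -> not Horn
Clause 3: 0 positive lit(s) -> Horn
Clause 4: 2 positive lit(s) -> not Horn
Clause 5: 1 positive lit(s) -> Horn
Total Horn clauses = 3.

3


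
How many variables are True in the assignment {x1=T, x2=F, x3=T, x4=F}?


The weight is the number of variables assigned True.
True variables: x1, x3.
Weight = 2.

2


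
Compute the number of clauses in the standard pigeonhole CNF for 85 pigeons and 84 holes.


The PHP encoding has two parts:
1) At-least-one-hole clauses: 85 (one per pigeon, each with 84 literals).
2) At-most-one-pigeon-per-hole clauses: 84 holes * C(85,2) = 84 * 3570 = 299880.
Total clauses = 85 + 299880 = 299965.

299965


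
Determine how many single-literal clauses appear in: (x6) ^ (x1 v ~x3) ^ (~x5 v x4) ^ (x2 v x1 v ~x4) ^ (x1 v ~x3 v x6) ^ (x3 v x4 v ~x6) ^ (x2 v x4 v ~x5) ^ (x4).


A unit clause contains exactly one literal.
Unit clauses found: (x6), (x4).
Count = 2.

2


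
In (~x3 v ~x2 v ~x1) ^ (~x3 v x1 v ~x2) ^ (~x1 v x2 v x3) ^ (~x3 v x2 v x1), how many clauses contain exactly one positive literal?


A definite clause has exactly one positive literal.
Clause 1: 0 positive -> not definite
Clause 2: 1 positive -> definite
Clause 3: 2 positive -> not definite
Clause 4: 2 positive -> not definite
Definite clause count = 1.

1


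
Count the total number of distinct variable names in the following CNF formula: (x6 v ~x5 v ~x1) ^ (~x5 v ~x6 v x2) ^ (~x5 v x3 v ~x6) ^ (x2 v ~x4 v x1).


Identify each distinct variable in the formula.
Variables found: x1, x2, x3, x4, x5, x6.
Total distinct variables = 6.

6


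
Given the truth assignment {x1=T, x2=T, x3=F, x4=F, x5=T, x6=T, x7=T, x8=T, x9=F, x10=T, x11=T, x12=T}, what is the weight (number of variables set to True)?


The weight is the number of variables assigned True.
True variables: x1, x2, x5, x6, x7, x8, x10, x11, x12.
Weight = 9.

9


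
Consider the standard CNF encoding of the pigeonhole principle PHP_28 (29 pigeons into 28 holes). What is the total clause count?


The PHP encoding has two parts:
1) At-least-one-hole clauses: 29 (one per pigeon, each with 28 literals).
2) At-most-one-pigeon-per-hole clauses: 28 holes * C(29,2) = 28 * 406 = 11368.
Total clauses = 29 + 11368 = 11397.

11397


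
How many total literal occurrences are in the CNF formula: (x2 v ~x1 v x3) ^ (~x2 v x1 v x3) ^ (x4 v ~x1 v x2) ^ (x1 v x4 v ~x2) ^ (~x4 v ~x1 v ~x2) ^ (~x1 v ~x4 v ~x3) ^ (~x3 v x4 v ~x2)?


Clause lengths: 3, 3, 3, 3, 3, 3, 3.
Sum = 3 + 3 + 3 + 3 + 3 + 3 + 3 = 21.

21


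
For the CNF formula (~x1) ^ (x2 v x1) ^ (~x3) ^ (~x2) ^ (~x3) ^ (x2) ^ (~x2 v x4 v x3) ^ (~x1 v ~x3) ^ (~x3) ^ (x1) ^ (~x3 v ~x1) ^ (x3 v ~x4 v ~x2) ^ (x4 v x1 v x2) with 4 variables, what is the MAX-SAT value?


Enumerate all 16 truth assignments.
For each, count how many of the 13 clauses are satisfied.
The formula is not fully satisfiable, so the maximum is below 13.
Maximum simultaneously satisfiable clauses = 11.

11


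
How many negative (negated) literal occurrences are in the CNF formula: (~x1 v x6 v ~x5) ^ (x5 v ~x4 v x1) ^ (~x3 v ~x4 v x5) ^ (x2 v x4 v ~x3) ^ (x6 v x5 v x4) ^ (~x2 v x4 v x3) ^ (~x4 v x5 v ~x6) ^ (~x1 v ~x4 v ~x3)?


Scan each clause for negated literals.
Clause 1: 2 negative; Clause 2: 1 negative; Clause 3: 2 negative; Clause 4: 1 negative; Clause 5: 0 negative; Clause 6: 1 negative; Clause 7: 2 negative; Clause 8: 3 negative.
Total negative literal occurrences = 12.

12


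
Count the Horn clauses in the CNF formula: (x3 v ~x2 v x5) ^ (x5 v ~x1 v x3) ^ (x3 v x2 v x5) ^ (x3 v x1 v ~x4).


A Horn clause has at most one positive literal.
Clause 1: 2 positive lit(s) -> not Horn
Clause 2: 2 positive lit(s) -> not Horn
Clause 3: 3 positive lit(s) -> not Horn
Clause 4: 2 positive lit(s) -> not Horn
Total Horn clauses = 0.

0


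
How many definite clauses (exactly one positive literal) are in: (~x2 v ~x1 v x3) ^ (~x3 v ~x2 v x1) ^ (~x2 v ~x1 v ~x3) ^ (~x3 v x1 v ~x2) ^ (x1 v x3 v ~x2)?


A definite clause has exactly one positive literal.
Clause 1: 1 positive -> definite
Clause 2: 1 positive -> definite
Clause 3: 0 positive -> not definite
Clause 4: 1 positive -> definite
Clause 5: 2 positive -> not definite
Definite clause count = 3.

3


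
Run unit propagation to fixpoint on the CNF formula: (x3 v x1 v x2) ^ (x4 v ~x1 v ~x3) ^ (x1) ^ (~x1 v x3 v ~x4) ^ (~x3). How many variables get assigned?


Unit propagation repeatedly assigns the literal in any unit clause, then simplifies.
Assignments in order: x1 = T, x3 = F, x4 = F.
No further unit clauses remain.
Total variables assigned = 3.

3


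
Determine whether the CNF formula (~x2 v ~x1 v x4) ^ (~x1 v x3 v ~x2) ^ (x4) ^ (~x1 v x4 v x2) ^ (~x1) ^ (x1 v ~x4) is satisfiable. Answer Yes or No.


Check all 16 possible truth assignments.
Number of satisfying assignments found: 0.
The formula is unsatisfiable.

No


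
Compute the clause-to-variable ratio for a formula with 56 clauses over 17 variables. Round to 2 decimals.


Clause-to-variable ratio = clauses / variables.
56 / 17 = 3.29.

3.29


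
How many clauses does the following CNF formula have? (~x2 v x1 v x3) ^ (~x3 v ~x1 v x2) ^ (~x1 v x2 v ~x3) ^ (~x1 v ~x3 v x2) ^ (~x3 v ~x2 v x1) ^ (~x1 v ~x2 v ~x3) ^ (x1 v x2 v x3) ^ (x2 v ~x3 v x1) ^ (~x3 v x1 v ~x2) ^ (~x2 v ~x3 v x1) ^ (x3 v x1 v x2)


Each group enclosed in parentheses joined by ^ is one clause.
Counting the conjuncts: 11 clauses.

11


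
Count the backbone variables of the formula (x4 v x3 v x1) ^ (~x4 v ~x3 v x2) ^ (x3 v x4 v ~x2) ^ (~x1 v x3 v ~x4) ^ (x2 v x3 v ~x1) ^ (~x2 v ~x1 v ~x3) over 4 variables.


Find all satisfying assignments: 6 model(s).
Check which variables have the same value in every model.
No variable is fixed across all models.
Backbone size = 0.

0


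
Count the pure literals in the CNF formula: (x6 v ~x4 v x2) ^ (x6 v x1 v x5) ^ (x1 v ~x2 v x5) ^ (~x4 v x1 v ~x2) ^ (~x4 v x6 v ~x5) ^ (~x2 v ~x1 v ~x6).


A pure literal appears in only one polarity across all clauses.
Pure literals: x4 (negative only).
Count = 1.

1


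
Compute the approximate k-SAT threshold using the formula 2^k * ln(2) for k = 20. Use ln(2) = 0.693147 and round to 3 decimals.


Using the asymptotic formula: threshold ~ 2^k * ln(2).
2^20 = 1048576.
1048576 * 0.693147 = 726817.309.

726817.309


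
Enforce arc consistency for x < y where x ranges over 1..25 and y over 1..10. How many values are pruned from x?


For the constraint x < y, x needs a supporting value in y's domain.
x can be at most 9 (one less than y's maximum).
Valid x values from domain: 9 out of 25.
Pruned = 25 - 9 = 16.

16


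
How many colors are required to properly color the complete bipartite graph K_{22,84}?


K_{22,84} is bipartite by definition: the two parts are independent sets, with every edge crossing between them.
Color all vertices in one part with color 1 and all vertices in the other part with color 2.
Since the graph has at least one edge, one color does not suffice.
Chromatic number = 2.

2


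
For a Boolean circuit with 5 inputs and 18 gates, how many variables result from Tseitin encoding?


The Tseitin transformation introduces one auxiliary variable per gate.
Total variables = inputs + gates = 5 + 18 = 23.

23


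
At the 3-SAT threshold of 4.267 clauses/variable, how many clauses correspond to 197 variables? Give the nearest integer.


The 3-SAT phase transition occurs at approximately 4.267 clauses per variable.
m = 4.267 * 197 = 840.599.
Rounded to nearest integer: 841.

841


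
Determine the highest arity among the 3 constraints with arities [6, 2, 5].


The arities are: 6, 2, 5.
Scan for the maximum value.
Maximum arity = 6.

6


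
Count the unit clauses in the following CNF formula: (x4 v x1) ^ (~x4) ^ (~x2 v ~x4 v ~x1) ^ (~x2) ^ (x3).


A unit clause contains exactly one literal.
Unit clauses found: (~x4), (~x2), (x3).
Count = 3.

3


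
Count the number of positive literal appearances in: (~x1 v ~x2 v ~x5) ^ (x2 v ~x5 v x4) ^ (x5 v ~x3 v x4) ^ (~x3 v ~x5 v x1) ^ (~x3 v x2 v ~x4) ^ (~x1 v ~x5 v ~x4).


Scan each clause for unnegated literals.
Clause 1: 0 positive; Clause 2: 2 positive; Clause 3: 2 positive; Clause 4: 1 positive; Clause 5: 1 positive; Clause 6: 0 positive.
Total positive literal occurrences = 6.

6


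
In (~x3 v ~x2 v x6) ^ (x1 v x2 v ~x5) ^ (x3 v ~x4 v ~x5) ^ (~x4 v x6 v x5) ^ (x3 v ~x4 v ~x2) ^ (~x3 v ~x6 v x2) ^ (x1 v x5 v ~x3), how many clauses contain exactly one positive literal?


A definite clause has exactly one positive literal.
Clause 1: 1 positive -> definite
Clause 2: 2 positive -> not definite
Clause 3: 1 positive -> definite
Clause 4: 2 positive -> not definite
Clause 5: 1 positive -> definite
Clause 6: 1 positive -> definite
Clause 7: 2 positive -> not definite
Definite clause count = 4.

4


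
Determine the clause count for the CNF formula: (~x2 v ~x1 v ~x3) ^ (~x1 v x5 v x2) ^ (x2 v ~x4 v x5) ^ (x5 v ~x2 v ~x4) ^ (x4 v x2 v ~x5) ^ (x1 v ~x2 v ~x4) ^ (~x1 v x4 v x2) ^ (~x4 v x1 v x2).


Each group enclosed in parentheses joined by ^ is one clause.
Counting the conjuncts: 8 clauses.

8


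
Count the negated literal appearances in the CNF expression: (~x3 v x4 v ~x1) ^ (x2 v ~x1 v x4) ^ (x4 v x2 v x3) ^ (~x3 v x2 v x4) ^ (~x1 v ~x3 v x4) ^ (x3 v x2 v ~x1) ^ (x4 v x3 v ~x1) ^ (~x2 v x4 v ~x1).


Scan each clause for negated literals.
Clause 1: 2 negative; Clause 2: 1 negative; Clause 3: 0 negative; Clause 4: 1 negative; Clause 5: 2 negative; Clause 6: 1 negative; Clause 7: 1 negative; Clause 8: 2 negative.
Total negative literal occurrences = 10.

10


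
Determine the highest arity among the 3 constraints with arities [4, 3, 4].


The arities are: 4, 3, 4.
Scan for the maximum value.
Maximum arity = 4.

4


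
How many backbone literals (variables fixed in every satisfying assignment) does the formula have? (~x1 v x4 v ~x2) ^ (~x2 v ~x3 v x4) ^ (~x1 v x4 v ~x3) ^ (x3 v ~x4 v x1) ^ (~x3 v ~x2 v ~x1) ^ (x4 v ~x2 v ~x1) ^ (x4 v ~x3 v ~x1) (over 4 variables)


Find all satisfying assignments: 9 model(s).
Check which variables have the same value in every model.
No variable is fixed across all models.
Backbone size = 0.

0


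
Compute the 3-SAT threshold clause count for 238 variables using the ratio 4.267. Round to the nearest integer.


The 3-SAT phase transition occurs at approximately 4.267 clauses per variable.
m = 4.267 * 238 = 1015.546.
Rounded to nearest integer: 1016.

1016


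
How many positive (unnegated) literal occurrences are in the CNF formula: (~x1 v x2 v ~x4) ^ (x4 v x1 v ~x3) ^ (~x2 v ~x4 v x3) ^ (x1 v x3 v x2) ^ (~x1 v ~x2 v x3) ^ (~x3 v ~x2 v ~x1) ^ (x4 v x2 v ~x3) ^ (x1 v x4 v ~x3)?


Scan each clause for unnegated literals.
Clause 1: 1 positive; Clause 2: 2 positive; Clause 3: 1 positive; Clause 4: 3 positive; Clause 5: 1 positive; Clause 6: 0 positive; Clause 7: 2 positive; Clause 8: 2 positive.
Total positive literal occurrences = 12.

12


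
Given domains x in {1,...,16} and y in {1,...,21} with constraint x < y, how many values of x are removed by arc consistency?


For the constraint x < y, x needs a supporting value in y's domain.
x can be at most 20 (one less than y's maximum).
Valid x values from domain: 16 out of 16.
Pruned = 16 - 16 = 0.

0


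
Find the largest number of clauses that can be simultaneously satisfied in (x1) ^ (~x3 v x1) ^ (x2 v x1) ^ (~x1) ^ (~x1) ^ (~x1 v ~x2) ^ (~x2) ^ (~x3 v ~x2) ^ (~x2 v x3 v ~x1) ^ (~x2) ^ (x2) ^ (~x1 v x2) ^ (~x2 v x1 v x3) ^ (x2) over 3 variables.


Enumerate all 8 truth assignments.
For each, count how many of the 14 clauses are satisfied.
The formula is not fully satisfiable, so the maximum is below 14.
Maximum simultaneously satisfiable clauses = 10.

10


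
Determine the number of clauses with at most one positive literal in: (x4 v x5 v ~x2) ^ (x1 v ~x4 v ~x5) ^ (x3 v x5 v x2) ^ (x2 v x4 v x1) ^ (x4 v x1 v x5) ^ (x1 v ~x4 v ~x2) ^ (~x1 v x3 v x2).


A Horn clause has at most one positive literal.
Clause 1: 2 positive lit(s) -> not Horn
Clause 2: 1 positive lit(s) -> Horn
Clause 3: 3 positive lit(s) -> not Horn
Clause 4: 3 positive lit(s) -> not Horn
Clause 5: 3 positive lit(s) -> not Horn
Clause 6: 1 positive lit(s) -> Horn
Clause 7: 2 positive lit(s) -> not Horn
Total Horn clauses = 2.

2


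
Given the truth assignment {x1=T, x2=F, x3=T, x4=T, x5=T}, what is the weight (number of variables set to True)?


The weight is the number of variables assigned True.
True variables: x1, x3, x4, x5.
Weight = 4.

4


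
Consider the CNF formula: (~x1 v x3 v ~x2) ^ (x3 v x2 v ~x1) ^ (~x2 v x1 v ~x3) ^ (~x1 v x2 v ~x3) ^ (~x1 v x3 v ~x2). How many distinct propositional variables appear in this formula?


Identify each distinct variable in the formula.
Variables found: x1, x2, x3.
Total distinct variables = 3.

3


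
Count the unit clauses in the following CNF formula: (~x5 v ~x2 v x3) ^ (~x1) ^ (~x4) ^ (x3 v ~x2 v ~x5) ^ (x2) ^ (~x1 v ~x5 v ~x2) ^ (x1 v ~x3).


A unit clause contains exactly one literal.
Unit clauses found: (~x1), (~x4), (x2).
Count = 3.

3


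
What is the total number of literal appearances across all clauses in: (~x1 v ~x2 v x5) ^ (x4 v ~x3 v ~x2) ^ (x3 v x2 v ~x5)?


Clause lengths: 3, 3, 3.
Sum = 3 + 3 + 3 = 9.

9


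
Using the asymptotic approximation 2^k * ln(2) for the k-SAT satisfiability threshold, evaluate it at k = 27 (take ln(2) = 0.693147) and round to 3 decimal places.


Using the asymptotic formula: threshold ~ 2^k * ln(2).
2^27 = 134217728.
134217728 * 0.693147 = 93032615.51.

93032615.51


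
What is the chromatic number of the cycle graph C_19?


An odd cycle cannot be 2-colored: alternating two colors around the cycle returns to the start with a conflict.
Since 19 is odd, three colors are required (and three suffice).
Chromatic number = 3.

3


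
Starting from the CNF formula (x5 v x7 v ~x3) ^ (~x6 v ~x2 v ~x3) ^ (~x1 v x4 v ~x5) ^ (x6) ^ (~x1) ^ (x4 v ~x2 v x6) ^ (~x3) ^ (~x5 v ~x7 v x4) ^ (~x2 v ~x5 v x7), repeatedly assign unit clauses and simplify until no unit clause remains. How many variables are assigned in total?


Unit propagation repeatedly assigns the literal in any unit clause, then simplifies.
Assignments in order: x6 = T, x1 = F, x3 = F.
No further unit clauses remain.
Total variables assigned = 3.

3


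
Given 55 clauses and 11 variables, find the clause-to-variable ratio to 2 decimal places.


Clause-to-variable ratio = clauses / variables.
55 / 11 = 5.0.

5.0


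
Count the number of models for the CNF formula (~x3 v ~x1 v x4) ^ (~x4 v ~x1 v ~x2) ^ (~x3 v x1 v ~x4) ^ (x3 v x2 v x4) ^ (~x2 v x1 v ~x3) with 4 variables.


Enumerate all 16 truth assignments over 4 variables.
Test each against every clause.
Satisfying assignments found: 7.

7


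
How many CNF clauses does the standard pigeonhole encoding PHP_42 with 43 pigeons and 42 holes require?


The PHP encoding has two parts:
1) At-least-one-hole clauses: 43 (one per pigeon, each with 42 literals).
2) At-most-one-pigeon-per-hole clauses: 42 holes * C(43,2) = 42 * 903 = 37926.
Total clauses = 43 + 37926 = 37969.

37969


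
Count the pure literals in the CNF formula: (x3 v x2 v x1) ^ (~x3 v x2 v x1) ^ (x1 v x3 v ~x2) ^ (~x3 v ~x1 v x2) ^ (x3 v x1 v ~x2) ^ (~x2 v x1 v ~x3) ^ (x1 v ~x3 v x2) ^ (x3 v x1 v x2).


A pure literal appears in only one polarity across all clauses.
No pure literals found.
Count = 0.

0


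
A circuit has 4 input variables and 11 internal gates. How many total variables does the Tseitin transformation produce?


The Tseitin transformation introduces one auxiliary variable per gate.
Total variables = inputs + gates = 4 + 11 = 15.

15


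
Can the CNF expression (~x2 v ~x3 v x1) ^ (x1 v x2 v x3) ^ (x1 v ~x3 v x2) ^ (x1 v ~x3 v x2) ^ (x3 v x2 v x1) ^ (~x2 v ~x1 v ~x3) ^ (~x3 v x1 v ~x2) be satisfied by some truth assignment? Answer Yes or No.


Check all 8 possible truth assignments.
Number of satisfying assignments found: 4.
The formula is satisfiable.

Yes


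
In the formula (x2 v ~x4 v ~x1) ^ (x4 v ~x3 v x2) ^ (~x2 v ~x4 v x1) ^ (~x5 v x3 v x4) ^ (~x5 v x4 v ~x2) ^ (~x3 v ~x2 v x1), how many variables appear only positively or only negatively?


A pure literal appears in only one polarity across all clauses.
Pure literals: x5 (negative only).
Count = 1.

1


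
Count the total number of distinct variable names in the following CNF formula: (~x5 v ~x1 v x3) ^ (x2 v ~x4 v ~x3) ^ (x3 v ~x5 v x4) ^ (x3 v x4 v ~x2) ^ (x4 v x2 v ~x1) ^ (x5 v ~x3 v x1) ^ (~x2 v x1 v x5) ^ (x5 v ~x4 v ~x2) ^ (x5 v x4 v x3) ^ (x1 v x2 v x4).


Identify each distinct variable in the formula.
Variables found: x1, x2, x3, x4, x5.
Total distinct variables = 5.

5


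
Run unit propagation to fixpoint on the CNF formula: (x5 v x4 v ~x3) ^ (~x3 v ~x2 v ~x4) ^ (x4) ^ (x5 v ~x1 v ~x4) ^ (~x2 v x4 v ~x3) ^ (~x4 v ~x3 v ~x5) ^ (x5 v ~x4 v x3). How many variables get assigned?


Unit propagation repeatedly assigns the literal in any unit clause, then simplifies.
Assignments in order: x4 = T.
No further unit clauses remain.
Total variables assigned = 1.

1


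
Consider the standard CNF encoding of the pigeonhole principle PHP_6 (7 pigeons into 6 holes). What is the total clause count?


The PHP encoding has two parts:
1) At-least-one-hole clauses: 7 (one per pigeon, each with 6 literals).
2) At-most-one-pigeon-per-hole clauses: 6 holes * C(7,2) = 6 * 21 = 126.
Total clauses = 7 + 126 = 133.

133


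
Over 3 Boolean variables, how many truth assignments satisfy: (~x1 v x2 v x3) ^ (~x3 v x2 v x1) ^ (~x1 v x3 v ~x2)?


Enumerate all 8 truth assignments over 3 variables.
Test each against every clause.
Satisfying assignments found: 5.

5


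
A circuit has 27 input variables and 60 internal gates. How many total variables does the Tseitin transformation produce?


The Tseitin transformation introduces one auxiliary variable per gate.
Total variables = inputs + gates = 27 + 60 = 87.

87


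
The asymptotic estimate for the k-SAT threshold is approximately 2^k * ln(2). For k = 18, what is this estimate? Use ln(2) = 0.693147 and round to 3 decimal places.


Using the asymptotic formula: threshold ~ 2^k * ln(2).
2^18 = 262144.
262144 * 0.693147 = 181704.327.

181704.327


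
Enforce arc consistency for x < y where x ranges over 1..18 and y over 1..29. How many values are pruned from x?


For the constraint x < y, x needs a supporting value in y's domain.
x can be at most 28 (one less than y's maximum).
Valid x values from domain: 18 out of 18.
Pruned = 18 - 18 = 0.

0


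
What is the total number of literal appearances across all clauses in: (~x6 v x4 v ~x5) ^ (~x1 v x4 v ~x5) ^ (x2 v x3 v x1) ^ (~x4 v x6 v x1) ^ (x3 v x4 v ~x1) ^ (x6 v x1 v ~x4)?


Clause lengths: 3, 3, 3, 3, 3, 3.
Sum = 3 + 3 + 3 + 3 + 3 + 3 = 18.

18


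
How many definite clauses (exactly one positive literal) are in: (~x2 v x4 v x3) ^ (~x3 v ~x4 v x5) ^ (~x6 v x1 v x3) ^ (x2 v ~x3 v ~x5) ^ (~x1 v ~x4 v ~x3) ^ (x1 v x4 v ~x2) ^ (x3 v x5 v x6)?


A definite clause has exactly one positive literal.
Clause 1: 2 positive -> not definite
Clause 2: 1 positive -> definite
Clause 3: 2 positive -> not definite
Clause 4: 1 positive -> definite
Clause 5: 0 positive -> not definite
Clause 6: 2 positive -> not definite
Clause 7: 3 positive -> not definite
Definite clause count = 2.

2


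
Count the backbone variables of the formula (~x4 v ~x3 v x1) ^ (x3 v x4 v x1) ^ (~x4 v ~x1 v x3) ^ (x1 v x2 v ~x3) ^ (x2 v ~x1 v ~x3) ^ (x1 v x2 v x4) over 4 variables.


Find all satisfying assignments: 7 model(s).
Check which variables have the same value in every model.
No variable is fixed across all models.
Backbone size = 0.

0


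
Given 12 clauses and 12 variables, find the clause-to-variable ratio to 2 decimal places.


Clause-to-variable ratio = clauses / variables.
12 / 12 = 1.0.

1.0


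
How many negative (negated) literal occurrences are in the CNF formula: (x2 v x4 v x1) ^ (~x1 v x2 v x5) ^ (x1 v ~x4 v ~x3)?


Scan each clause for negated literals.
Clause 1: 0 negative; Clause 2: 1 negative; Clause 3: 2 negative.
Total negative literal occurrences = 3.

3


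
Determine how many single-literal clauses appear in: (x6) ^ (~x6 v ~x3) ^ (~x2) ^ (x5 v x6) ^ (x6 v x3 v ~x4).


A unit clause contains exactly one literal.
Unit clauses found: (x6), (~x2).
Count = 2.

2


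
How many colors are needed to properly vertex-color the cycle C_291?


An odd cycle cannot be 2-colored: alternating two colors around the cycle returns to the start with a conflict.
Since 291 is odd, three colors are required (and three suffice).
Chromatic number = 3.

3


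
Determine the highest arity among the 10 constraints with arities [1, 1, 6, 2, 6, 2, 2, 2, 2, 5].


The arities are: 1, 1, 6, 2, 6, 2, 2, 2, 2, 5.
Scan for the maximum value.
Maximum arity = 6.

6


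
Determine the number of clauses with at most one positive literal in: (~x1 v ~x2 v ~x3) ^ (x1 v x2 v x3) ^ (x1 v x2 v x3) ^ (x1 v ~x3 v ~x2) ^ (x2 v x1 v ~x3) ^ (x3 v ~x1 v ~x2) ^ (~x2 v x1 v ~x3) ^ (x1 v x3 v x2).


A Horn clause has at most one positive literal.
Clause 1: 0 positive lit(s) -> Horn
Clause 2: 3 positive lit(s) -> not Horn
Clause 3: 3 positive lit(s) -> not Horn
Clause 4: 1 positive lit(s) -> Horn
Clause 5: 2 positive lit(s) -> not Horn
Clause 6: 1 positive lit(s) -> Horn
Clause 7: 1 positive lit(s) -> Horn
Clause 8: 3 positive lit(s) -> not Horn
Total Horn clauses = 4.

4
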